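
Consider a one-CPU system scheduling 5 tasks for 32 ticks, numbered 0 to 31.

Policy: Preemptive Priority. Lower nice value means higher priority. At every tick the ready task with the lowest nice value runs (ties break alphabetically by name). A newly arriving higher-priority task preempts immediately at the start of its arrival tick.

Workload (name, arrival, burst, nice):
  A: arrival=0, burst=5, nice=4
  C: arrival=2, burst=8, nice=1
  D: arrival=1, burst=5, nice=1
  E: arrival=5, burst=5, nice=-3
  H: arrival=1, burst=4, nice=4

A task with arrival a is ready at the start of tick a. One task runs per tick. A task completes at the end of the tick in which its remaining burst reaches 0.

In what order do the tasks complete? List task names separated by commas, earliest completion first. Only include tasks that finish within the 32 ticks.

t=0: ready={A} → run A
t=1: ready={A,D,H} → run D
t=2: ready={A,C,D,H} → run C
t=3: ready={A,C,D,H} → run C
t=4: ready={A,C,D,H} → run C
t=5: ready={A,C,D,E,H} → run E
t=6: ready={A,C,D,E,H} → run E
t=7: ready={A,C,D,E,H} → run E
t=8: ready={A,C,D,E,H} → run E
t=9: ready={A,C,D,E,H} → run E
t=10: ready={A,C,D,H} → run C
t=11: ready={A,C,D,H} → run C
t=12: ready={A,C,D,H} → run C
t=13: ready={A,C,D,H} → run C
t=14: ready={A,C,D,H} → run C
t=15: ready={A,D,H} → run D
t=16: ready={A,D,H} → run D
t=17: ready={A,D,H} → run D
t=18: ready={A,D,H} → run D
t=19: ready={A,H} → run A
t=20: ready={A,H} → run A
t=21: ready={A,H} → run A
t=22: ready={A,H} → run A
t=23: ready={H} → run H
t=24: ready={H} → run H
t=25: ready={H} → run H
t=26: ready={H} → run H
t=27: (idle)
t=28: (idle)
t=29: (idle)
t=30: (idle)
t=31: (idle)

completion order = E, C, D, A, H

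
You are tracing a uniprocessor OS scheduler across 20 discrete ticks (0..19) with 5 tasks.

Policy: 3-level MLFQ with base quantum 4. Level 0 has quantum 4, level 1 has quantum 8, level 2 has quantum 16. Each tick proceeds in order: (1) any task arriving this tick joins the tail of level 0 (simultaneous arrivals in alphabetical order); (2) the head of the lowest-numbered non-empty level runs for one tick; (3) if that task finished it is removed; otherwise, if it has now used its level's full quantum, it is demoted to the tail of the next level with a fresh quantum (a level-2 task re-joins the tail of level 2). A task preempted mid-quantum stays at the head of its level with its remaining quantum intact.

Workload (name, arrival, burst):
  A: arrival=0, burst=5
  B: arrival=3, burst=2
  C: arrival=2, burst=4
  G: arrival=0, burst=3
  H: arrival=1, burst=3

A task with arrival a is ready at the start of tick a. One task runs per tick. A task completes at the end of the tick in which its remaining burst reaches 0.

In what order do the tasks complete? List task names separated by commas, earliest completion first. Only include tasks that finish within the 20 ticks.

t=0: L0/L1/L2 = AG/-/- → run A
t=1: L0/L1/L2 = AGH/-/- → run A
t=2: L0/L1/L2 = AGHC/-/- → run A
t=3: L0/L1/L2 = AGHCB/-/- → run A
t=4: L0/L1/L2 = GHCB/A/- → run G
t=5: L0/L1/L2 = GHCB/A/- → run G
t=6: L0/L1/L2 = GHCB/A/- → run G
t=7: L0/L1/L2 = HCB/A/- → run H
t=8: L0/L1/L2 = HCB/A/- → run H
t=9: L0/L1/L2 = HCB/A/- → run H
t=10: L0/L1/L2 = CB/A/- → run C
t=11: L0/L1/L2 = CB/A/- → run C
t=12: L0/L1/L2 = CB/A/- → run C
t=13: L0/L1/L2 = CB/A/- → run C
t=14: L0/L1/L2 = B/A/- → run B
t=15: L0/L1/L2 = B/A/- → run B
t=16: L0/L1/L2 = -/A/- → run A
t=17: (idle)
t=18: (idle)
t=19: (idle)

completion order = G, H, C, B, A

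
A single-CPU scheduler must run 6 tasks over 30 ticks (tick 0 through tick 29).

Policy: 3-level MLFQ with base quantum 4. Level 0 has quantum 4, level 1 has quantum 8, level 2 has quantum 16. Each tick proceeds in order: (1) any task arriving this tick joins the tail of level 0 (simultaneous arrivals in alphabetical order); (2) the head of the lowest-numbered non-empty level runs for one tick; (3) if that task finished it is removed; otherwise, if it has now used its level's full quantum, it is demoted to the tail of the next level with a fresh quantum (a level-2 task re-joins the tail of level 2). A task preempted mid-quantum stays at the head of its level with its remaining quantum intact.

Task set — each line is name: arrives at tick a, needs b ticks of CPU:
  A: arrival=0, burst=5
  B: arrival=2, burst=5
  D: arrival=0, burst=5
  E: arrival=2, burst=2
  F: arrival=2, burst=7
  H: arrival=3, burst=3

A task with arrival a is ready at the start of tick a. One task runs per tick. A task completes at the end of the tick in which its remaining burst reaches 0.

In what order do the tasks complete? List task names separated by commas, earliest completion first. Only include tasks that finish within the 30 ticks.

t=0: L0/L1/L2 = AD/-/- → run A
t=1: L0/L1/L2 = AD/-/- → run A
t=2: L0/L1/L2 = ADBEF/-/- → run A
t=3: L0/L1/L2 = ADBEFH/-/- → run A
t=4: L0/L1/L2 = DBEFH/A/- → run D
t=5: L0/L1/L2 = DBEFH/A/- → run D
t=6: L0/L1/L2 = DBEFH/A/- → run D
t=7: L0/L1/L2 = DBEFH/A/- → run D
t=8: L0/L1/L2 = BEFH/AD/- → run B
t=9: L0/L1/L2 = BEFH/AD/- → run B
t=10: L0/L1/L2 = BEFH/AD/- → run B
t=11: L0/L1/L2 = BEFH/AD/- → run B
t=12: L0/L1/L2 = EFH/ADB/- → run E
t=13: L0/L1/L2 = EFH/ADB/- → run E
t=14: L0/L1/L2 = FH/ADB/- → run F
t=15: L0/L1/L2 = FH/ADB/- → run F
t=16: L0/L1/L2 = FH/ADB/- → run F
t=17: L0/L1/L2 = FH/ADB/- → run F
t=18: L0/L1/L2 = H/ADBF/- → run H
t=19: L0/L1/L2 = H/ADBF/- → run H
t=20: L0/L1/L2 = H/ADBF/- → run H
t=21: L0/L1/L2 = -/ADBF/- → run A
t=22: L0/L1/L2 = -/DBF/- → run D
t=23: L0/L1/L2 = -/BF/- → run B
t=24: L0/L1/L2 = -/F/- → run F
t=25: L0/L1/L2 = -/F/- → run F
t=26: L0/L1/L2 = -/F/- → run F
t=27: (idle)
t=28: (idle)
t=29: (idle)

completion order = E, H, A, D, B, F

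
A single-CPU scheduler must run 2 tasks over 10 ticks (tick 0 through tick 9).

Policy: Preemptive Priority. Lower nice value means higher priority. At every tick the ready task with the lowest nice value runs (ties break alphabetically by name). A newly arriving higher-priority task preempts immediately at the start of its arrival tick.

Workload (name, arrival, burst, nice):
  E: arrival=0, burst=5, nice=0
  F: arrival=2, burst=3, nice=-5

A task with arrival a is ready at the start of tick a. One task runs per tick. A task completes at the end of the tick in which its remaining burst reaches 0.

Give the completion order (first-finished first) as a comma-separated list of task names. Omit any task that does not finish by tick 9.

t=0: ready={E} → run E
t=1: ready={E} → run E
t=2: ready={E,F} → run F
t=3: ready={E,F} → run F
t=4: ready={E,F} → run F
t=5: ready={E} → run E
t=6: ready={E} → run E
t=7: ready={E} → run E
t=8: (idle)
t=9: (idle)

completion order = F, E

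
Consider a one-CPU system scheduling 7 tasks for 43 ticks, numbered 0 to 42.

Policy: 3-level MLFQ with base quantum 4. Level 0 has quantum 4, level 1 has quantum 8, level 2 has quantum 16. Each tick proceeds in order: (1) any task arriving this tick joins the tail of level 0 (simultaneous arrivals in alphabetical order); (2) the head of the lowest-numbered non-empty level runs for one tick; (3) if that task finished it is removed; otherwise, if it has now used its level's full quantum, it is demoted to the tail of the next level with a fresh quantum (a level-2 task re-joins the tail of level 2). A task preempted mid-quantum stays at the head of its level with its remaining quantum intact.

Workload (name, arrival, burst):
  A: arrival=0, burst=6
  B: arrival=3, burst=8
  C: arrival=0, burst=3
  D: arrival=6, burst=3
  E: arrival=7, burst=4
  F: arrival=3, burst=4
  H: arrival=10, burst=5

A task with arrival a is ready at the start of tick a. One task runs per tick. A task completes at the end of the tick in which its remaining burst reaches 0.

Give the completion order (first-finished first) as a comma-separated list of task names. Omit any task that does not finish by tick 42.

t=0: L0/L1/L2 = AC/-/- → run A
t=1: L0/L1/L2 = AC/-/- → run A
t=2: L0/L1/L2 = AC/-/- → run A
t=3: L0/L1/L2 = ACBF/-/- → run A
t=4: L0/L1/L2 = CBF/A/- → run C
t=5: L0/L1/L2 = CBF/A/- → run C
t=6: L0/L1/L2 = CBFD/A/- → run C
t=7: L0/L1/L2 = BFDE/A/- → run B
t=8: L0/L1/L2 = BFDE/A/- → run B
t=9: L0/L1/L2 = BFDE/A/- → run B
t=10: L0/L1/L2 = BFDEH/A/- → run B
t=11: L0/L1/L2 = FDEH/AB/- → run F
t=12: L0/L1/L2 = FDEH/AB/- → run F
t=13: L0/L1/L2 = FDEH/AB/- → run F
t=14: L0/L1/L2 = FDEH/AB/- → run F
t=15: L0/L1/L2 = DEH/AB/- → run D
t=16: L0/L1/L2 = DEH/AB/- → run D
t=17: L0/L1/L2 = DEH/AB/- → run D
t=18: L0/L1/L2 = EH/AB/- → run E
t=19: L0/L1/L2 = EH/AB/- → run E
t=20: L0/L1/L2 = EH/AB/- → run E
t=21: L0/L1/L2 = EH/AB/- → run E
t=22: L0/L1/L2 = H/AB/- → run H
t=23: L0/L1/L2 = H/AB/- → run H
t=24: L0/L1/L2 = H/AB/- → run H
t=25: L0/L1/L2 = H/AB/- → run H
t=26: L0/L1/L2 = -/ABH/- → run A
t=27: L0/L1/L2 = -/ABH/- → run A
t=28: L0/L1/L2 = -/BH/- → run B
t=29: L0/L1/L2 = -/BH/- → run B
t=30: L0/L1/L2 = -/BH/- → run B
t=31: L0/L1/L2 = -/BH/- → run B
t=32: L0/L1/L2 = -/H/- → run H
t=33: (idle)
t=34: (idle)
t=35: (idle)
t=36: (idle)
t=37: (idle)
t=38: (idle)
t=39: (idle)
t=40: (idle)
t=41: (idle)
t=42: (idle)

completion order = C, F, D, E, A, B, H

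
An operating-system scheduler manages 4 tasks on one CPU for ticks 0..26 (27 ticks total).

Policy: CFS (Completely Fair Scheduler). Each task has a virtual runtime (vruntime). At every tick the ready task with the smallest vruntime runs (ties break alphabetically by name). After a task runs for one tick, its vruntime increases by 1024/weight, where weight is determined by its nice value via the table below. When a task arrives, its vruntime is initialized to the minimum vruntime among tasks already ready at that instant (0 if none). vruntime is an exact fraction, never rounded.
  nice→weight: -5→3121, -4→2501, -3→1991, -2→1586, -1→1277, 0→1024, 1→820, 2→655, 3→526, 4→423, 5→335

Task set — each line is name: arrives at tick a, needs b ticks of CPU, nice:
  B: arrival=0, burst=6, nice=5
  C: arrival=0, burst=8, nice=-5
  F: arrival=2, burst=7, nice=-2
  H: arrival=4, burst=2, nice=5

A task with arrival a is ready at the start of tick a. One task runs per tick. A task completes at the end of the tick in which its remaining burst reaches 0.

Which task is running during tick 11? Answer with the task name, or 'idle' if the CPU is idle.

running at tick 11 = C

t=0: vr[B=0 C=0] → run B
t=1: vr[B=1024/335 C=0] → run C
t=2: vr[B=1024/335 C=1024/3121 F=1024/3121] → run C
t=3: vr[B=1024/335 C=2048/3121 F=1024/3121] → run F
t=4: vr[B=1024/335 C=2048/3121 F=2409984/2474953 H=2048/3121] → run C
t=5: vr[B=1024/335 C=3072/3121 F=2409984/2474953 H=2048/3121] → run H
t=6: vr[B=1024/335 C=3072/3121 F=2409984/2474953 H=3881984/1045535] → run F
t=7: vr[B=1024/335 C=3072/3121 F=4007936/2474953 H=3881984/1045535] → run C
t=8: vr[B=1024/335 C=4096/3121 F=4007936/2474953 H=3881984/1045535] → run C
t=9: vr[B=1024/335 C=5120/3121 F=4007936/2474953 H=3881984/1045535] → run F
t=10: vr[B=1024/335 C=5120/3121 F=5605888/2474953 H=3881984/1045535] → run C
t=11: vr[B=1024/335 C=6144/3121 F=5605888/2474953 H=3881984/1045535] → run C
t=12: vr[B=1024/335 C=7168/3121 F=5605888/2474953 H=3881984/1045535] → run F
t=13: vr[B=1024/335 C=7168/3121 F=7203840/2474953 H=3881984/1045535] → run C
t=14: vr[B=1024/335 F=7203840/2474953 H=3881984/1045535] → run F
t=15: vr[B=1024/335 F=8801792/2474953 H=3881984/1045535] → run B
t=16: vr[B=2048/335 F=8801792/2474953 H=3881984/1045535] → run F
t=17: vr[B=2048/335 F=10399744/2474953 H=3881984/1045535] → run H
t=18: vr[B=2048/335 F=10399744/2474953] → run F
t=19: vr[B=2048/335] → run B
t=20: vr[B=3072/335] → run B
t=21: vr[B=4096/335] → run B
t=22: vr[B=1024/67] → run B
t=23: (idle)
t=24: (idle)
t=25: (idle)
t=26: (idle)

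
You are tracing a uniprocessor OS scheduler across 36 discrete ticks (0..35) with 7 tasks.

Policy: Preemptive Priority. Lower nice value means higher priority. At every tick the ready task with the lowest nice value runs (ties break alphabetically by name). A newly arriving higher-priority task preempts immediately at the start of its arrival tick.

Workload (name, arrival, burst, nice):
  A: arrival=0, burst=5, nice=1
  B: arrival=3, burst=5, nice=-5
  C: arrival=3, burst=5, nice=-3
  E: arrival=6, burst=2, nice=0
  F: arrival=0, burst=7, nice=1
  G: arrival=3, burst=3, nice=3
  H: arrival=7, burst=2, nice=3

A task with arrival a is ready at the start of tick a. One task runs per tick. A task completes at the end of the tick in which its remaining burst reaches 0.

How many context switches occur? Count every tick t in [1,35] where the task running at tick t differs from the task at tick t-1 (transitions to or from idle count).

t=0: ready={A,F} → run A
t=1: ready={A,F} → run A
t=2: ready={A,F} → run A
t=3: ready={A,B,C,F,G} → run B
t=4: ready={A,B,C,F,G} → run B
t=5: ready={A,B,C,F,G} → run B
t=6: ready={A,B,C,E,F,G} → run B
t=7: ready={A,B,C,E,F,G,H} → run B
t=8: ready={A,C,E,F,G,H} → run C
t=9: ready={A,C,E,F,G,H} → run C
t=10: ready={A,C,E,F,G,H} → run C
t=11: ready={A,C,E,F,G,H} → run C
t=12: ready={A,C,E,F,G,H} → run C
t=13: ready={A,E,F,G,H} → run E
t=14: ready={A,E,F,G,H} → run E
t=15: ready={A,F,G,H} → run A
t=16: ready={A,F,G,H} → run A
t=17: ready={F,G,H} → run F
t=18: ready={F,G,H} → run F
t=19: ready={F,G,H} → run F
t=20: ready={F,G,H} → run F
t=21: ready={F,G,H} → run F
t=22: ready={F,G,H} → run F
t=23: ready={F,G,H} → run F
t=24: ready={G,H} → run G
t=25: ready={G,H} → run G
t=26: ready={G,H} → run G
t=27: ready={H} → run H
t=28: ready={H} → run H
t=29: (idle)
t=30: (idle)
t=31: (idle)
t=32: (idle)
t=33: (idle)
t=34: (idle)
t=35: (idle)

context switches = 8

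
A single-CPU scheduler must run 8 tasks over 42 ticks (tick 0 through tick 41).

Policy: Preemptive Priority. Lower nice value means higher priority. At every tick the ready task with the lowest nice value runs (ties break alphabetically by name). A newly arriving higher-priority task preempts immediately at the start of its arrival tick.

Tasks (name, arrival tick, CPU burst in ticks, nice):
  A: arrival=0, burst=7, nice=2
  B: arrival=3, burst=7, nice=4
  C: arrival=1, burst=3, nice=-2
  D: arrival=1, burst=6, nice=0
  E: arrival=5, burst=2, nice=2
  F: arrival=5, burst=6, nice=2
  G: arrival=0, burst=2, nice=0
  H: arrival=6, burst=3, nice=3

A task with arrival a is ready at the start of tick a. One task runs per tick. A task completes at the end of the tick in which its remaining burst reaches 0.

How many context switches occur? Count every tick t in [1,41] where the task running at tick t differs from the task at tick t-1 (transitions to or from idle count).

t=0: ready={A,G} → run G
t=1: ready={A,C,D,G} → run C
t=2: ready={A,C,D,G} → run C
t=3: ready={A,B,C,D,G} → run C
t=4: ready={A,B,D,G} → run D
t=5: ready={A,B,D,E,F,G} → run D
t=6: ready={A,B,D,E,F,G,H} → run D
t=7: ready={A,B,D,E,F,G,H} → run D
t=8: ready={A,B,D,E,F,G,H} → run D
t=9: ready={A,B,D,E,F,G,H} → run D
t=10: ready={A,B,E,F,G,H} → run G
t=11: ready={A,B,E,F,H} → run A
t=12: ready={A,B,E,F,H} → run A
t=13: ready={A,B,E,F,H} → run A
t=14: ready={A,B,E,F,H} → run A
t=15: ready={A,B,E,F,H} → run A
t=16: ready={A,B,E,F,H} → run A
t=17: ready={A,B,E,F,H} → run A
t=18: ready={B,E,F,H} → run E
t=19: ready={B,E,F,H} → run E
t=20: ready={B,F,H} → run F
t=21: ready={B,F,H} → run F
t=22: ready={B,F,H} → run F
t=23: ready={B,F,H} → run F
t=24: ready={B,F,H} → run F
t=25: ready={B,F,H} → run F
t=26: ready={B,H} → run H
t=27: ready={B,H} → run H
t=28: ready={B,H} → run H
t=29: ready={B} → run B
t=30: ready={B} → run B
t=31: ready={B} → run B
t=32: ready={B} → run B
t=33: ready={B} → run B
t=34: ready={B} → run B
t=35: ready={B} → run B
t=36: (idle)
t=37: (idle)
t=38: (idle)
t=39: (idle)
t=40: (idle)
t=41: (idle)

context switches = 9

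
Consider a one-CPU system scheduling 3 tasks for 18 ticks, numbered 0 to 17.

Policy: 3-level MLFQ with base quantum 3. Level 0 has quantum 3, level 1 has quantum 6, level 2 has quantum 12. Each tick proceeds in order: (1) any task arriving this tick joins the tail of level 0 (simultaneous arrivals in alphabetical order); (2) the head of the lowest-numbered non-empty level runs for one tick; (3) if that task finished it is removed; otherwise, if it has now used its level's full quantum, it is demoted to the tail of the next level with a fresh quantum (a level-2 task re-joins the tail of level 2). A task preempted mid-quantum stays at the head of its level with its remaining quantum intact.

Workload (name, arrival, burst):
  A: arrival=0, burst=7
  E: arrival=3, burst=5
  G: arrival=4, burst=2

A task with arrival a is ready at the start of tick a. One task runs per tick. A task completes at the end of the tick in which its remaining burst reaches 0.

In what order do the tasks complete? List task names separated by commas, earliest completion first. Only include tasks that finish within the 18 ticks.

completion order = G, A, E

t=0: L0/L1/L2 = A/-/- → run A
t=1: L0/L1/L2 = A/-/- → run A
t=2: L0/L1/L2 = A/-/- → run A
t=3: L0/L1/L2 = E/A/- → run E
t=4: L0/L1/L2 = EG/A/- → run E
t=5: L0/L1/L2 = EG/A/- → run E
t=6: L0/L1/L2 = G/AE/- → run G
t=7: L0/L1/L2 = G/AE/- → run G
t=8: L0/L1/L2 = -/AE/- → run A
t=9: L0/L1/L2 = -/AE/- → run A
t=10: L0/L1/L2 = -/AE/- → run A
t=11: L0/L1/L2 = -/AE/- → run A
t=12: L0/L1/L2 = -/E/- → run E
t=13: L0/L1/L2 = -/E/- → run E
t=14: (idle)
t=15: (idle)
t=16: (idle)
t=17: (idle)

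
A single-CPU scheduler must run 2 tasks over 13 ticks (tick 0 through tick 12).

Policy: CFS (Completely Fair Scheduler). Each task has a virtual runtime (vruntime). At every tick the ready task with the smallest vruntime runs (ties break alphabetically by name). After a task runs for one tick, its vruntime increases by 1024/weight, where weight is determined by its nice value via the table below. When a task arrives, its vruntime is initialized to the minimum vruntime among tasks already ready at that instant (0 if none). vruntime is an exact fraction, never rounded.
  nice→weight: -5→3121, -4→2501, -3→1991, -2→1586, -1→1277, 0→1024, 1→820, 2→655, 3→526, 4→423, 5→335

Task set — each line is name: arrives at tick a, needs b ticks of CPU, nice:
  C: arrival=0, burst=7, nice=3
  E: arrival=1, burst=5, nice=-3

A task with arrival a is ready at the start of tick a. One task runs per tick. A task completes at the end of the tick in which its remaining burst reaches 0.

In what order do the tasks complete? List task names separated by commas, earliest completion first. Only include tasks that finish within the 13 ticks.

t=0: vr[C=0] → run C
t=1: vr[C=512/263 E=512/263] → run C
t=2: vr[C=1024/263 E=512/263] → run E
t=3: vr[C=1024/263 E=1288704/523633] → run E
t=4: vr[C=1024/263 E=1558016/523633] → run E
t=5: vr[C=1024/263 E=1827328/523633] → run E
t=6: vr[C=1024/263 E=2096640/523633] → run C
t=7: vr[C=1536/263 E=2096640/523633] → run E
t=8: vr[C=1536/263] → run C
t=9: vr[C=2048/263] → run C
t=10: vr[C=2560/263] → run C
t=11: vr[C=3072/263] → run C
t=12: (idle)

completion order = E, C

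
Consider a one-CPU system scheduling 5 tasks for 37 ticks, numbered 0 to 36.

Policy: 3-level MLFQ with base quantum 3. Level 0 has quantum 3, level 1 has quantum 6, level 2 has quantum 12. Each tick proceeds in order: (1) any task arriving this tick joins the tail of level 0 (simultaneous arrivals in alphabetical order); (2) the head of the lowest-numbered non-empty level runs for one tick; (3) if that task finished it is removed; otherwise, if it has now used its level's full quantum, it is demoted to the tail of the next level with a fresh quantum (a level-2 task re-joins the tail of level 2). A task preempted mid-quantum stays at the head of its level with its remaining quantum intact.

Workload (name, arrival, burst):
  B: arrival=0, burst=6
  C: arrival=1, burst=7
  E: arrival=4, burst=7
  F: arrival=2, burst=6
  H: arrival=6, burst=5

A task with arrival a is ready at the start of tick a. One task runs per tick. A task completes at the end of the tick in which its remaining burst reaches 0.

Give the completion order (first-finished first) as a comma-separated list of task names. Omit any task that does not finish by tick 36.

completion order = B, C, F, E, H

t=0: L0/L1/L2 = B/-/- → run B
t=1: L0/L1/L2 = BC/-/- → run B
t=2: L0/L1/L2 = BCF/-/- → run B
t=3: L0/L1/L2 = CF/B/- → run C
t=4: L0/L1/L2 = CFE/B/- → run C
t=5: L0/L1/L2 = CFE/B/- → run C
t=6: L0/L1/L2 = FEH/BC/- → run F
t=7: L0/L1/L2 = FEH/BC/- → run F
t=8: L0/L1/L2 = FEH/BC/- → run F
t=9: L0/L1/L2 = EH/BCF/- → run E
t=10: L0/L1/L2 = EH/BCF/- → run E
t=11: L0/L1/L2 = EH/BCF/- → run E
t=12: L0/L1/L2 = H/BCFE/- → run H
t=13: L0/L1/L2 = H/BCFE/- → run H
t=14: L0/L1/L2 = H/BCFE/- → run H
t=15: L0/L1/L2 = -/BCFEH/- → run B
t=16: L0/L1/L2 = -/BCFEH/- → run B
t=17: L0/L1/L2 = -/BCFEH/- → run B
t=18: L0/L1/L2 = -/CFEH/- → run C
t=19: L0/L1/L2 = -/CFEH/- → run C
t=20: L0/L1/L2 = -/CFEH/- → run C
t=21: L0/L1/L2 = -/CFEH/- → run C
t=22: L0/L1/L2 = -/FEH/- → run F
t=23: L0/L1/L2 = -/FEH/- → run F
t=24: L0/L1/L2 = -/FEH/- → run F
t=25: L0/L1/L2 = -/EH/- → run E
t=26: L0/L1/L2 = -/EH/- → run E
t=27: L0/L1/L2 = -/EH/- → run E
t=28: L0/L1/L2 = -/EH/- → run E
t=29: L0/L1/L2 = -/H/- → run H
t=30: L0/L1/L2 = -/H/- → run H
t=31: (idle)
t=32: (idle)
t=33: (idle)
t=34: (idle)
t=35: (idle)
t=36: (idle)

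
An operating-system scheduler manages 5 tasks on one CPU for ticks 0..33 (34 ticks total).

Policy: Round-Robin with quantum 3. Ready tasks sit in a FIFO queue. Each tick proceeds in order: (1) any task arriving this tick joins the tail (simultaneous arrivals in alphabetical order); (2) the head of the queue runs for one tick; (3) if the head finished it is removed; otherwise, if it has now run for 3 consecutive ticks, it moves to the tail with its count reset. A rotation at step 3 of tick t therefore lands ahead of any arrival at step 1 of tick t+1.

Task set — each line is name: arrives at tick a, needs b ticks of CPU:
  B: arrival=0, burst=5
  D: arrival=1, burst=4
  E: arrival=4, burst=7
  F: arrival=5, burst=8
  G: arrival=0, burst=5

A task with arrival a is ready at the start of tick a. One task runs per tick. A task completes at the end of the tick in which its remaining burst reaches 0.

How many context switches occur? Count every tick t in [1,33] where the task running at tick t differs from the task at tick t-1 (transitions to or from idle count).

context switches = 12

t=0: queue=[B,G] q_used=0 → run B
t=1: queue=[B,G,D] q_used=1 → run B
t=2: queue=[B,G,D] q_used=2 → run B
t=3: queue=[G,D,B] q_used=0 → run G
t=4: queue=[G,D,B,E] q_used=1 → run G
t=5: queue=[G,D,B,E,F] q_used=2 → run G
t=6: queue=[D,B,E,F,G] q_used=0 → run D
t=7: queue=[D,B,E,F,G] q_used=1 → run D
t=8: queue=[D,B,E,F,G] q_used=2 → run D
t=9: queue=[B,E,F,G,D] q_used=0 → run B
t=10: queue=[B,E,F,G,D] q_used=1 → run B
t=11: queue=[E,F,G,D] q_used=0 → run E
t=12: queue=[E,F,G,D] q_used=1 → run E
t=13: queue=[E,F,G,D] q_used=2 → run E
t=14: queue=[F,G,D,E] q_used=0 → run F
t=15: queue=[F,G,D,E] q_used=1 → run F
t=16: queue=[F,G,D,E] q_used=2 → run F
t=17: queue=[G,D,E,F] q_used=0 → run G
t=18: queue=[G,D,E,F] q_used=1 → run G
t=19: queue=[D,E,F] q_used=0 → run D
t=20: queue=[E,F] q_used=0 → run E
t=21: queue=[E,F] q_used=1 → run E
t=22: queue=[E,F] q_used=2 → run E
t=23: queue=[F,E] q_used=0 → run F
t=24: queue=[F,E] q_used=1 → run F
t=25: queue=[F,E] q_used=2 → run F
t=26: queue=[E,F] q_used=0 → run E
t=27: queue=[F] q_used=0 → run F
t=28: queue=[F] q_used=1 → run F
t=29: (idle)
t=30: (idle)
t=31: (idle)
t=32: (idle)
t=33: (idle)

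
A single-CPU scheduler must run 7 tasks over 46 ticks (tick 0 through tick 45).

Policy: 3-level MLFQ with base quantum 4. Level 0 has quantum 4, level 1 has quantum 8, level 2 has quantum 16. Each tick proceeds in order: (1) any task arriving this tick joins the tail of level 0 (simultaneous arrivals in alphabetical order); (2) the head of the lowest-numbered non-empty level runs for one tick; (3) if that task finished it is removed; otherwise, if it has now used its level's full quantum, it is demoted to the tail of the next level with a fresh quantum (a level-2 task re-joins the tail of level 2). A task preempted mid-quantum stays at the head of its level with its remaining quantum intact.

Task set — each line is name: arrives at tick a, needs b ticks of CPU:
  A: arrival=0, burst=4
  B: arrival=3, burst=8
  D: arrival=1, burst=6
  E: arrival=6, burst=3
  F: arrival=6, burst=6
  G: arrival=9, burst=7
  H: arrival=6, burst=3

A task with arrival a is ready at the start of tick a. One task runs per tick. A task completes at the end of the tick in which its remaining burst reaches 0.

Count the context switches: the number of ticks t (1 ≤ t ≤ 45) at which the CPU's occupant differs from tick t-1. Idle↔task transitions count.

context switches = 11

t=0: L0/L1/L2 = A/-/- → run A
t=1: L0/L1/L2 = AD/-/- → run A
t=2: L0/L1/L2 = AD/-/- → run A
t=3: L0/L1/L2 = ADB/-/- → run A
t=4: L0/L1/L2 = DB/-/- → run D
t=5: L0/L1/L2 = DB/-/- → run D
t=6: L0/L1/L2 = DBEFH/-/- → run D
t=7: L0/L1/L2 = DBEFH/-/- → run D
t=8: L0/L1/L2 = BEFH/D/- → run B
t=9: L0/L1/L2 = BEFHG/D/- → run B
t=10: L0/L1/L2 = BEFHG/D/- → run B
t=11: L0/L1/L2 = BEFHG/D/- → run B
t=12: L0/L1/L2 = EFHG/DB/- → run E
t=13: L0/L1/L2 = EFHG/DB/- → run E
t=14: L0/L1/L2 = EFHG/DB/- → run E
t=15: L0/L1/L2 = FHG/DB/- → run F
t=16: L0/L1/L2 = FHG/DB/- → run F
t=17: L0/L1/L2 = FHG/DB/- → run F
t=18: L0/L1/L2 = FHG/DB/- → run F
t=19: L0/L1/L2 = HG/DBF/- → run H
t=20: L0/L1/L2 = HG/DBF/- → run H
t=21: L0/L1/L2 = HG/DBF/- → run H
t=22: L0/L1/L2 = G/DBF/- → run G
t=23: L0/L1/L2 = G/DBF/- → run G
t=24: L0/L1/L2 = G/DBF/- → run G
t=25: L0/L1/L2 = G/DBF/- → run G
t=26: L0/L1/L2 = -/DBFG/- → run D
t=27: L0/L1/L2 = -/DBFG/- → run D
t=28: L0/L1/L2 = -/BFG/- → run B
t=29: L0/L1/L2 = -/BFG/- → run B
t=30: L0/L1/L2 = -/BFG/- → run B
t=31: L0/L1/L2 = -/BFG/- → run B
t=32: L0/L1/L2 = -/FG/- → run F
t=33: L0/L1/L2 = -/FG/- → run F
t=34: L0/L1/L2 = -/G/- → run G
t=35: L0/L1/L2 = -/G/- → run G
t=36: L0/L1/L2 = -/G/- → run G
t=37: (idle)
t=38: (idle)
t=39: (idle)
t=40: (idle)
t=41: (idle)
t=42: (idle)
t=43: (idle)
t=44: (idle)
t=45: (idle)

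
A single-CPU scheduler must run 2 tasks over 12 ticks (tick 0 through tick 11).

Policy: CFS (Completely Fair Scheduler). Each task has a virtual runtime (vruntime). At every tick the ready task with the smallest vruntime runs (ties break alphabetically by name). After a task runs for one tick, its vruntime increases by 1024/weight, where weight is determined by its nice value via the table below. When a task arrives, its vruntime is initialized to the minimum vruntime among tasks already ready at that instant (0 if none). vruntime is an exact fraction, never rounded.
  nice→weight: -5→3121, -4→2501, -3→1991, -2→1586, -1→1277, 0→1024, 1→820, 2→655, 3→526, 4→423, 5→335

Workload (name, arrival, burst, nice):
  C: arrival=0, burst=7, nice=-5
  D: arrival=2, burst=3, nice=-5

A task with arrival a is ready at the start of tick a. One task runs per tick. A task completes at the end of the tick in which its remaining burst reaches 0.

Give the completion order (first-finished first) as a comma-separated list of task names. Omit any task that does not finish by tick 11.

t=0: vr[C=0] → run C
t=1: vr[C=1024/3121] → run C
t=2: vr[C=2048/3121 D=2048/3121] → run C
t=3: vr[C=3072/3121 D=2048/3121] → run D
t=4: vr[C=3072/3121 D=3072/3121] → run C
t=5: vr[C=4096/3121 D=3072/3121] → run D
t=6: vr[C=4096/3121 D=4096/3121] → run C
t=7: vr[C=5120/3121 D=4096/3121] → run D
t=8: vr[C=5120/3121] → run C
t=9: vr[C=6144/3121] → run C
t=10: (idle)
t=11: (idle)

completion order = D, C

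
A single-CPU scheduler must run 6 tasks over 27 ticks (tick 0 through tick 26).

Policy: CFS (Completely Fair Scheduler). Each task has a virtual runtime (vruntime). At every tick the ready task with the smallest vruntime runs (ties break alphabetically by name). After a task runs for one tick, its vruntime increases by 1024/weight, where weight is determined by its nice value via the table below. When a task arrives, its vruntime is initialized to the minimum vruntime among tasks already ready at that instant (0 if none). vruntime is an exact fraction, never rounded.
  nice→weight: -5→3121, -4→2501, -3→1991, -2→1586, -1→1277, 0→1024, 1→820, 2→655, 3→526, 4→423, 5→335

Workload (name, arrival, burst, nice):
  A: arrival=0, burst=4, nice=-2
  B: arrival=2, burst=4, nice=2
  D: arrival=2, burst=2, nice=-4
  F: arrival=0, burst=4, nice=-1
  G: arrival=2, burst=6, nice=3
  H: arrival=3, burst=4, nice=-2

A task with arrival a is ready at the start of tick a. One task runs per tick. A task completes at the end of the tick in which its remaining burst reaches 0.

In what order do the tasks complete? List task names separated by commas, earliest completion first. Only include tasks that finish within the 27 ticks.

completion order = D, A, F, H, B, G

t=0: vr[A=0 F=0] → run A
t=1: vr[A=512/793 F=0] → run F
t=2: vr[A=512/793 B=512/793 D=512/793 F=1024/1277 G=512/793] → run A
t=3: vr[A=1024/793 B=512/793 D=512/793 F=1024/1277 G=512/793 H=512/793] → run B
t=4: vr[A=1024/793 B=1147392/519415 D=512/793 F=1024/1277 G=512/793 H=512/793] → run D
t=5: vr[A=1024/793 B=1147392/519415 D=34304/32513 F=1024/1277 G=512/793 H=512/793] → run G
t=6: vr[A=1024/793 B=1147392/519415 D=34304/32513 F=1024/1277 G=540672/208559 H=512/793] → run H
t=7: vr[A=1024/793 B=1147392/519415 D=34304/32513 F=1024/1277 G=540672/208559 H=1024/793] → run F
t=8: vr[A=1024/793 B=1147392/519415 D=34304/32513 F=2048/1277 G=540672/208559 H=1024/793] → run D
t=9: vr[A=1024/793 B=1147392/519415 F=2048/1277 G=540672/208559 H=1024/793] → run A
t=10: vr[A=1536/793 B=1147392/519415 F=2048/1277 G=540672/208559 H=1024/793] → run H
t=11: vr[A=1536/793 B=1147392/519415 F=2048/1277 G=540672/208559 H=1536/793] → run F
t=12: vr[A=1536/793 B=1147392/519415 F=3072/1277 G=540672/208559 H=1536/793] → run A
t=13: vr[B=1147392/519415 F=3072/1277 G=540672/208559 H=1536/793] → run H
t=14: vr[B=1147392/519415 F=3072/1277 G=540672/208559 H=2048/793] → run B
t=15: vr[B=1959424/519415 F=3072/1277 G=540672/208559 H=2048/793] → run F
t=16: vr[B=1959424/519415 G=540672/208559 H=2048/793] → run H
t=17: vr[B=1959424/519415 G=540672/208559] → run G
t=18: vr[B=1959424/519415 G=946688/208559] → run B
t=19: vr[B=2771456/519415 G=946688/208559] → run G
t=20: vr[B=2771456/519415 G=1352704/208559] → run B
t=21: vr[G=1352704/208559] → run G
t=22: vr[G=1758720/208559] → run G
t=23: vr[G=2164736/208559] → run G
t=24: (idle)
t=25: (idle)
t=26: (idle)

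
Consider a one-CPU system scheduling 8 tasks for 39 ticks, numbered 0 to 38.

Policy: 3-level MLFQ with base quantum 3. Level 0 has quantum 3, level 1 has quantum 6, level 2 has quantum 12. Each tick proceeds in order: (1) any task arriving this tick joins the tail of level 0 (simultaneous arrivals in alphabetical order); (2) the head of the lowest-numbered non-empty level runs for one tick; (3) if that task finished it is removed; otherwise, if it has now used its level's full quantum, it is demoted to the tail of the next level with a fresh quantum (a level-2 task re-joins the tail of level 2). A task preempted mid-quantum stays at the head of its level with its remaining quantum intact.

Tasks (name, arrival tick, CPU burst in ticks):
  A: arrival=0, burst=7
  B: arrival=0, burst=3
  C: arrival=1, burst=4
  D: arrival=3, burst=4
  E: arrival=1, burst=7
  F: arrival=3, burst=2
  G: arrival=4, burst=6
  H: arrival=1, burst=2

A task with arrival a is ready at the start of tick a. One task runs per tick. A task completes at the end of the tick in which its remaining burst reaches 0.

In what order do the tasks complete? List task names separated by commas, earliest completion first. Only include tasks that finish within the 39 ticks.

t=0: L0/L1/L2 = AB/-/- → run A
t=1: L0/L1/L2 = ABCEH/-/- → run A
t=2: L0/L1/L2 = ABCEH/-/- → run A
t=3: L0/L1/L2 = BCEHDF/A/- → run B
t=4: L0/L1/L2 = BCEHDFG/A/- → run B
t=5: L0/L1/L2 = BCEHDFG/A/- → run B
t=6: L0/L1/L2 = CEHDFG/A/- → run C
t=7: L0/L1/L2 = CEHDFG/A/- → run C
t=8: L0/L1/L2 = CEHDFG/A/- → run C
t=9: L0/L1/L2 = EHDFG/AC/- → run E
t=10: L0/L1/L2 = EHDFG/AC/- → run E
t=11: L0/L1/L2 = EHDFG/AC/- → run E
t=12: L0/L1/L2 = HDFG/ACE/- → run H
t=13: L0/L1/L2 = HDFG/ACE/- → run H
t=14: L0/L1/L2 = DFG/ACE/- → run D
t=15: L0/L1/L2 = DFG/ACE/- → run D
t=16: L0/L1/L2 = DFG/ACE/- → run D
t=17: L0/L1/L2 = FG/ACED/- → run F
t=18: L0/L1/L2 = FG/ACED/- → run F
t=19: L0/L1/L2 = G/ACED/- → run G
t=20: L0/L1/L2 = G/ACED/- → run G
t=21: L0/L1/L2 = G/ACED/- → run G
t=22: L0/L1/L2 = -/ACEDG/- → run A
t=23: L0/L1/L2 = -/ACEDG/- → run A
t=24: L0/L1/L2 = -/ACEDG/- → run A
t=25: L0/L1/L2 = -/ACEDG/- → run A
t=26: L0/L1/L2 = -/CEDG/- → run C
t=27: L0/L1/L2 = -/EDG/- → run E
t=28: L0/L1/L2 = -/EDG/- → run E
t=29: L0/L1/L2 = -/EDG/- → run E
t=30: L0/L1/L2 = -/EDG/- → run E
t=31: L0/L1/L2 = -/DG/- → run D
t=32: L0/L1/L2 = -/G/- → run G
t=33: L0/L1/L2 = -/G/- → run G
t=34: L0/L1/L2 = -/G/- → run G
t=35: (idle)
t=36: (idle)
t=37: (idle)
t=38: (idle)

completion order = B, H, F, A, C, E, D, G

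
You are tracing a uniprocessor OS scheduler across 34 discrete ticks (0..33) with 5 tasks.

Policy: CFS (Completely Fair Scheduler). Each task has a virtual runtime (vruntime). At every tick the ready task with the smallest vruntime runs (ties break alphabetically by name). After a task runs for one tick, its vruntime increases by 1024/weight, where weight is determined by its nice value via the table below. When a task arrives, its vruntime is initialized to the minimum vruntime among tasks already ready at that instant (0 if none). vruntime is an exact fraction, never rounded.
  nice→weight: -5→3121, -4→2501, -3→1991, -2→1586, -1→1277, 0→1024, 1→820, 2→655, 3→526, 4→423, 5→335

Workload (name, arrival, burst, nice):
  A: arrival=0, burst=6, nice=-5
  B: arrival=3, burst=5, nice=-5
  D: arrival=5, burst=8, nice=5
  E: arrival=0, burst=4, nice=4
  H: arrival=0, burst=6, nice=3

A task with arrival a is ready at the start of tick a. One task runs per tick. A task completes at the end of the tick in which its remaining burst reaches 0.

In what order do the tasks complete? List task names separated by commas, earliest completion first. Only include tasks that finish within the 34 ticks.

completion order = A, B, E, H, D

t=0: vr[A=0 E=0 H=0] → run A
t=1: vr[A=1024/3121 E=0 H=0] → run E
t=2: vr[A=1024/3121 E=1024/423 H=0] → run H
t=3: vr[A=1024/3121 B=1024/3121 E=1024/423 H=512/263] → run A
t=4: vr[A=2048/3121 B=1024/3121 E=1024/423 H=512/263] → run B
t=5: vr[A=2048/3121 B=2048/3121 D=2048/3121 E=1024/423 H=512/263] → run A
t=6: vr[A=3072/3121 B=2048/3121 D=2048/3121 E=1024/423 H=512/263] → run B
t=7: vr[A=3072/3121 B=3072/3121 D=2048/3121 E=1024/423 H=512/263] → run D
t=8: vr[A=3072/3121 B=3072/3121 D=3881984/1045535 E=1024/423 H=512/263] → run A
t=9: vr[A=4096/3121 B=3072/3121 D=3881984/1045535 E=1024/423 H=512/263] → run B
t=10: vr[A=4096/3121 B=4096/3121 D=3881984/1045535 E=1024/423 H=512/263] → run A
t=11: vr[A=5120/3121 B=4096/3121 D=3881984/1045535 E=1024/423 H=512/263] → run B
t=12: vr[A=5120/3121 B=5120/3121 D=3881984/1045535 E=1024/423 H=512/263] → run A
t=13: vr[B=5120/3121 D=3881984/1045535 E=1024/423 H=512/263] → run B
t=14: vr[D=3881984/1045535 E=1024/423 H=512/263] → run H
t=15: vr[D=3881984/1045535 E=1024/423 H=1024/263] → run E
t=16: vr[D=3881984/1045535 E=2048/423 H=1024/263] → run D
t=17: vr[D=7077888/1045535 E=2048/423 H=1024/263] → run H
t=18: vr[D=7077888/1045535 E=2048/423 H=1536/263] → run E
t=19: vr[D=7077888/1045535 E=1024/141 H=1536/263] → run H
t=20: vr[D=7077888/1045535 E=1024/141 H=2048/263] → run D
t=21: vr[D=10273792/1045535 E=1024/141 H=2048/263] → run E
t=22: vr[D=10273792/1045535 H=2048/263] → run H
t=23: vr[D=10273792/1045535 H=2560/263] → run H
t=24: vr[D=10273792/1045535] → run D
t=25: vr[D=13469696/1045535] → run D
t=26: vr[D=3333120/209107] → run D
t=27: vr[D=19861504/1045535] → run D
t=28: vr[D=23057408/1045535] → run D
t=29: (idle)
t=30: (idle)
t=31: (idle)
t=32: (idle)
t=33: (idle)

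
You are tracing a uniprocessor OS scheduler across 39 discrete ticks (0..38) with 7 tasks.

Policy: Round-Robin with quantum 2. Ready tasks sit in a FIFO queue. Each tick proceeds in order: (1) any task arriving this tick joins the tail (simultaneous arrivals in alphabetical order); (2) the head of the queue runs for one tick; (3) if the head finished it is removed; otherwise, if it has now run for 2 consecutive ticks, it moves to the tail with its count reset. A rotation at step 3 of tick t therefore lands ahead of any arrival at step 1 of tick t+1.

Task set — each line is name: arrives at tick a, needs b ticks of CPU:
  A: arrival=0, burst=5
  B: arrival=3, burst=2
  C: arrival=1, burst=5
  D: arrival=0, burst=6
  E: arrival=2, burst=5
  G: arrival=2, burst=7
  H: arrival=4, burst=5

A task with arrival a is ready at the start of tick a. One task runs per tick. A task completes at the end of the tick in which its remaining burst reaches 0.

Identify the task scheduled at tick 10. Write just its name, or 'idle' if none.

running at tick 10 = G

t=0: queue=[A,D] q_used=0 → run A
t=1: queue=[A,D,C] q_used=1 → run A
t=2: queue=[D,C,A,E,G] q_used=0 → run D
t=3: queue=[D,C,A,E,G,B] q_used=1 → run D
t=4: queue=[C,A,E,G,B,D,H] q_used=0 → run C
t=5: queue=[C,A,E,G,B,D,H] q_used=1 → run C
t=6: queue=[A,E,G,B,D,H,C] q_used=0 → run A
t=7: queue=[A,E,G,B,D,H,C] q_used=1 → run A
t=8: queue=[E,G,B,D,H,C,A] q_used=0 → run E
t=9: queue=[E,G,B,D,H,C,A] q_used=1 → run E
t=10: queue=[G,B,D,H,C,A,E] q_used=0 → run G
t=11: queue=[G,B,D,H,C,A,E] q_used=1 → run G
t=12: queue=[B,D,H,C,A,E,G] q_used=0 → run B
t=13: queue=[B,D,H,C,A,E,G] q_used=1 → run B
t=14: queue=[D,H,C,A,E,G] q_used=0 → run D
t=15: queue=[D,H,C,A,E,G] q_used=1 → run D
t=16: queue=[H,C,A,E,G,D] q_used=0 → run H
t=17: queue=[H,C,A,E,G,D] q_used=1 → run H
t=18: queue=[C,A,E,G,D,H] q_used=0 → run C
t=19: queue=[C,A,E,G,D,H] q_used=1 → run C
t=20: queue=[A,E,G,D,H,C] q_used=0 → run A
t=21: queue=[E,G,D,H,C] q_used=0 → run E
t=22: queue=[E,G,D,H,C] q_used=1 → run E
t=23: queue=[G,D,H,C,E] q_used=0 → run G
t=24: queue=[G,D,H,C,E] q_used=1 → run G
t=25: queue=[D,H,C,E,G] q_used=0 → run D
t=26: queue=[D,H,C,E,G] q_used=1 → run D
t=27: queue=[H,C,E,G] q_used=0 → run H
t=28: queue=[H,C,E,G] q_used=1 → run H
t=29: queue=[C,E,G,H] q_used=0 → run C
t=30: queue=[E,G,H] q_used=0 → run E
t=31: queue=[G,H] q_used=0 → run G
t=32: queue=[G,H] q_used=1 → run G
t=33: queue=[H,G] q_used=0 → run H
t=34: queue=[G] q_used=0 → run G
t=35: (idle)
t=36: (idle)
t=37: (idle)
t=38: (idle)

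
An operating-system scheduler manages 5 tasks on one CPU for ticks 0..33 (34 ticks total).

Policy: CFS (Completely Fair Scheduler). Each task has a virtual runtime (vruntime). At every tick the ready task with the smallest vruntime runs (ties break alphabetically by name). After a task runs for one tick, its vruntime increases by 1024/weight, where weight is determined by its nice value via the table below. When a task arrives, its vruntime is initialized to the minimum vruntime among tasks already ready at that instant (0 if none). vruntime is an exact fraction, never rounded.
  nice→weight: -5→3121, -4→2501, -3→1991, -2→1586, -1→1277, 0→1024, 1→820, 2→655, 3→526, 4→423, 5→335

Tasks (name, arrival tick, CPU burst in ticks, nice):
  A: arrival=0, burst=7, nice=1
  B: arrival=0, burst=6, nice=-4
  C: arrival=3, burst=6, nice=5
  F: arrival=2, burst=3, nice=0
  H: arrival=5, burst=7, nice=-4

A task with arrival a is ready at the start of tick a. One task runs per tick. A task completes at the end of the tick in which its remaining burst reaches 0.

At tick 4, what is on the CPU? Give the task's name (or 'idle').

t=0: vr[A=0 B=0] → run A
t=1: vr[A=256/205 B=0] → run B
t=2: vr[A=256/205 B=1024/2501 F=1024/2501] → run B
t=3: vr[A=256/205 B=2048/2501 C=1024/2501 F=1024/2501] → run C
t=4: vr[A=256/205 B=2048/2501 C=2904064/837835 F=1024/2501] → run F
t=5: vr[A=256/205 B=2048/2501 C=2904064/837835 F=3525/2501 H=2048/2501] → run B
t=6: vr[A=256/205 B=3072/2501 C=2904064/837835 F=3525/2501 H=2048/2501] → run H
t=7: vr[A=256/205 B=3072/2501 C=2904064/837835 F=3525/2501 H=3072/2501] → run B
t=8: vr[A=256/205 B=4096/2501 C=2904064/837835 F=3525/2501 H=3072/2501] → run H
t=9: vr[A=256/205 B=4096/2501 C=2904064/837835 F=3525/2501 H=4096/2501] → run A
t=10: vr[A=512/205 B=4096/2501 C=2904064/837835 F=3525/2501 H=4096/2501] → run F
t=11: vr[A=512/205 B=4096/2501 C=2904064/837835 F=6026/2501 H=4096/2501] → run B
t=12: vr[A=512/205 B=5120/2501 C=2904064/837835 F=6026/2501 H=4096/2501] → run H
t=13: vr[A=512/205 B=5120/2501 C=2904064/837835 F=6026/2501 H=5120/2501] → run B
t=14: vr[A=512/205 C=2904064/837835 F=6026/2501 H=5120/2501] → run H
t=15: vr[A=512/205 C=2904064/837835 F=6026/2501 H=6144/2501] → run F
t=16: vr[A=512/205 C=2904064/837835 H=6144/2501] → run H
t=17: vr[A=512/205 C=2904064/837835 H=7168/2501] → run A
t=18: vr[A=768/205 C=2904064/837835 H=7168/2501] → run H
t=19: vr[A=768/205 C=2904064/837835 H=8192/2501] → run H
t=20: vr[A=768/205 C=2904064/837835] → run C
t=21: vr[A=768/205 C=5465088/837835] → run A
t=22: vr[A=1024/205 C=5465088/837835] → run A
t=23: vr[A=256/41 C=5465088/837835] → run A
t=24: vr[A=1536/205 C=5465088/837835] → run C
t=25: vr[A=1536/205 C=8026112/837835] → run A
t=26: vr[C=8026112/837835] → run C
t=27: vr[C=10587136/837835] → run C
t=28: vr[C=2629632/167567] → run C
t=29: (idle)
t=30: (idle)
t=31: (idle)
t=32: (idle)
t=33: (idle)

running at tick 4 = F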